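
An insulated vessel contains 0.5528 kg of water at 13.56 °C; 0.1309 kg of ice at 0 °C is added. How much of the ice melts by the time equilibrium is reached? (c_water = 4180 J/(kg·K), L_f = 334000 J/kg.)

Cooling the water to 0 °C releases 0.5528·4180·13.56 = 31333 J.
Fully melting the ice requires m_ice L_f = 0.1309·334000 = 43721 J.
That's not enough to melt it all — equilibrium is at 0 °C with ice remaining.
m_melted·334000 = 31333  ⇒  m_melted ≈ 0.09381 kg.

m_melted ≈ 0.0938 kg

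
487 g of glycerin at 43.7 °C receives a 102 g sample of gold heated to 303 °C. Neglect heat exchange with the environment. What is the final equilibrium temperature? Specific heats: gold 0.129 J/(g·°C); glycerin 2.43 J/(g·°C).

T_f ≈ 46.6 °C

Heat lost by the gold equals heat gained by the glycerin:
102×0.129×(303 − T) = 487×2.43×(T − 43.7)
13.16(303 − T) = 1183.4(T − 43.7)
1196.6 T = 55702  ⇒  T ≈ 46.55 °C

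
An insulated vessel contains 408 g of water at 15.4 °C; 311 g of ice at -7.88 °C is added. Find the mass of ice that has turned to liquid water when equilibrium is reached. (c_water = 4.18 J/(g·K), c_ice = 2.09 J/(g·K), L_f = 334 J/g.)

m_melted ≈ 63.3 g

Heat available from the water dropping to 0 °C: 408·4.18·15.4 = 26264 J.
Warming the ice to 0 °C takes 311·2.09·7.88 = 5121.9 J, leaving 21142 J for melting.
Fully melting the ice requires m_ice L_f = 311·334 = 103874 J.
21142 J < 103874 J, so only part of the ice melts and the system sits at 0 °C.
m_melted·334 = 21142  ⇒  m_melted ≈ 63.3 g.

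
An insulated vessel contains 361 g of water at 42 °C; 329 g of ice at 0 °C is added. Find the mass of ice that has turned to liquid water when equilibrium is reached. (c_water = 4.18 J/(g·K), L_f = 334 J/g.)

Heat available from the water dropping to 0 °C: 361·4.18·42 = 63377 J.
Fully melting the ice requires m_ice L_f = 329·334 = 109886 J.
That's not enough to melt it all — equilibrium is at 0 °C with ice remaining.
m_melt = 63377 / L_f = 189.8 g.

m_melted ≈ 190 g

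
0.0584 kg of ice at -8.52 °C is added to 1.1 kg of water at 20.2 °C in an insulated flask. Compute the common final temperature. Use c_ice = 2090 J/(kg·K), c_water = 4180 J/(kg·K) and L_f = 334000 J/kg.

T_f ≈ 14.9 °C

Energy conservation, ΣQ = 0:
warm ice to 0 °C: 0.0584×2090×(0 − (-8.52)) = 1039.9; latent heat to melt: 0.0584×334000 = 19506; meltwater 0→T: 0.0584×4180×T = 244.11 T; water: 4598(T − 20.2)
4842.1 T = 92880 − 20546 = 72334
T ≈ 14.94 °C — above 0 °C, consistent with complete melting.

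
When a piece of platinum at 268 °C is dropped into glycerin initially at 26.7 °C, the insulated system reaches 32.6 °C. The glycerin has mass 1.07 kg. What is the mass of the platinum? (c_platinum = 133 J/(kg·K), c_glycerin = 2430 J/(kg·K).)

Conservation of energy gives ΣQ = 0:
m·133·(32.6 − 268) + 1.07·2430·(32.6 − 26.7) = 0
-31308 m = -15341
m = -15341/-31308 ≈ 0.49 kg

m ≈ 0.49 kg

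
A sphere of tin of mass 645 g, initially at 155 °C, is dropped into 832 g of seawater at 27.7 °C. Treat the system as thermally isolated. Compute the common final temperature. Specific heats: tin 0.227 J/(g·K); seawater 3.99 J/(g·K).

Heat lost by the tin equals heat gained by the seawater:
645*0.227*(155 − T) = 832*3.99*(T − 27.7)
146.41(155 − T) = 3319.7(T − 27.7)
3466.1 T = 114649  ⇒  T ≈ 33.08 °C

T_f ≈ 33.1 °C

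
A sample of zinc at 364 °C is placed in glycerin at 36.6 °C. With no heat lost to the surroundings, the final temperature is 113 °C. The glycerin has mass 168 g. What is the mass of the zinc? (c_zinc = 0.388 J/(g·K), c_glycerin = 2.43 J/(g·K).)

m ≈ 320 g

Heat gained plus heat lost sum to zero:
m·0.388·(113 − 364) + 168·2.43·(113 − 36.6) = 0
-97.39 m = -31190
m = -31190/-97.39 ≈ 320.3 g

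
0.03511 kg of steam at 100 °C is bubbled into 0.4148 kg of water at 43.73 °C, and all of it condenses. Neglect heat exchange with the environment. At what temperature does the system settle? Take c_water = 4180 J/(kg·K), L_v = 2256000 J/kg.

T_f ≈ 90.2 °C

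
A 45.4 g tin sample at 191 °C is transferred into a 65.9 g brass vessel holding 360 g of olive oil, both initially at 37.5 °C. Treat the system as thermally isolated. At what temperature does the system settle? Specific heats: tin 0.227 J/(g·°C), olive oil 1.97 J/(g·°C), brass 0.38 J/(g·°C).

Let T be the final temperature. ΣQ_i = 0:
45.4·0.227·(T − 191) + 360·1.97·(T − 37.5) + 65.9·0.38·(T − 37.5) = 0
(10.31 + 709.2 + 25.04) T = 10.31·191 + 709.2·37.5 + 25.04·37.5
T = 29502/744.55 ≈ 39.62 °C

T_f ≈ 39.6 °C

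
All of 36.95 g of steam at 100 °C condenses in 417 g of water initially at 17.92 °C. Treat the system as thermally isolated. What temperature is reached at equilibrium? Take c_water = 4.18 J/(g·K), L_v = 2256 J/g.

T_f ≈ 68.5 °C

Energy balance with sensible and latent terms:
latent heat released on condensation: 36.95·2256 = 83359; condensed water 100 °C→T: 154.45(T − 100); water warms: 417·4.18·(T − 17.92) = 1743.1(T − 17.92)
1897.5 T = 83359 + 15445 + 31236 = 130040
T ≈ 68.53 °C (< 100 °C, so full condensation is consistent).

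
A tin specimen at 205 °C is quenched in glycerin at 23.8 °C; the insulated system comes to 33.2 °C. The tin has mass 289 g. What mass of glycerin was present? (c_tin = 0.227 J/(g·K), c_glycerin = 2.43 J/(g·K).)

m ≈ 493 g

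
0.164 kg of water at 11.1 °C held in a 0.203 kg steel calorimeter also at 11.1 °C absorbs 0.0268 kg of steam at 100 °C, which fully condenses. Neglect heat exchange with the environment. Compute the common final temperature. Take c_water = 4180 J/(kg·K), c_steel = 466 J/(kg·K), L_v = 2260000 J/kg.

T_f ≈ 90.2 °C

Heat gained plus heat lost sum to zero:
latent heat released on condensation: 0.0268×2260000 = 60568
  condensate cools 100→T: 0.0268×4180×(T − 100) = 112.02(T − 100)
  water warms: 0.164×4180×(T − 11.1) = 685.52(T − 11.1)
  cup: 94.6(T − 11.1)
892.14 T = 60568 + 11202 + 8659.3 = 80430
T ≈ 90.15 °C, under the boiling point, so the assumption holds.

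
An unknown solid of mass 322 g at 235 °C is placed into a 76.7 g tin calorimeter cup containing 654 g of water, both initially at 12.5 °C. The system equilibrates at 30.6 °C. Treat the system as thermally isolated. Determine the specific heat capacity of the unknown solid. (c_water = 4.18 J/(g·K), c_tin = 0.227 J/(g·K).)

Heat gained plus heat lost sum to zero:
322×c×(30.6 − 235) + 654×4.18×(30.6 − 12.5) + 76.7×0.227×(30.6 − 12.5) = 0
-65817 c = -49795
c = -49795/-65817 ≈ 0.7566 J/(g·K)

c ≈ 0.757 J/(g·K)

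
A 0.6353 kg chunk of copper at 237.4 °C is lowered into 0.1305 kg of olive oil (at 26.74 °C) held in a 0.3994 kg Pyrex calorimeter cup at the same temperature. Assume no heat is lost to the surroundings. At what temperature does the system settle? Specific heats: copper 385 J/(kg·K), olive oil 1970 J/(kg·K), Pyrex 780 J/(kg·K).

Let T be the final temperature. ΣQ_i = 0:
0.6353·385·(T − 237.4) + 0.1305·1970·(T − 26.74) + 0.3994·780·(T − 26.74) = 0
244.59(T − 237.4) + 257.09(T − 26.74) + 311.53(T − 26.74) = 0
813.21 T = 73271
T = 73271/813.21 ≈ 90.10 °C

T_f ≈ 90.1 °C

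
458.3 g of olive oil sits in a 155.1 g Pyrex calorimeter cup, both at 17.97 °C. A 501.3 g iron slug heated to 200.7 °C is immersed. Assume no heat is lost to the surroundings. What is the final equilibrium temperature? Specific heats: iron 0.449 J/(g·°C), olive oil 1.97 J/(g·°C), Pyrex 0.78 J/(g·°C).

T_f ≈ 50.9 °C

Energy conservation, ΣQ = 0:
501.3*0.449*(T − 200.7) + 458.3*1.97*(T − 17.97) + 155.1*0.78*(T − 17.97) = 0
(225.08 + 902.85 + 120.98) T = 225.08*200.7 + 902.85*17.97 + 120.98*17.97
T = 63573/1248.9 ≈ 50.90 °C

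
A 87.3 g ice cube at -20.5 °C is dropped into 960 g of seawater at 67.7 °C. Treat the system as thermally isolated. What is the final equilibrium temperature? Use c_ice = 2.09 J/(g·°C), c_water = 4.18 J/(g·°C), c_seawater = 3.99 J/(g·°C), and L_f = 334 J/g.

Let T be the final temperature. ΣQ_i = 0:
ice -20.5→0 °C: 87.3×2.09×20.5 = 3740.4
  melt ice: 87.3×334 = 29158
  warm the meltwater: 364.91 T
  seawater: 3830.4(T − 67.7)
4195.3 T = 259318 − 32899 = 226420
T ≈ 53.97 °C (positive, so assuming full melt was valid).

T_f ≈ 54.0 °C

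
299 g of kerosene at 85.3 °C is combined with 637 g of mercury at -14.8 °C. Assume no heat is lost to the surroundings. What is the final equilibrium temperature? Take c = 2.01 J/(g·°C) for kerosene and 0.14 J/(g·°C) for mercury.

T_f is the heat-capacity-weighted average of the initial temperatures:
T_f = (600.99×85.3 + 89.18×(-14.8)) / (600.99 + 89.18)
    = 49945 / 690.17 ≈ 72.37 °C

T_f ≈ 72.4 °C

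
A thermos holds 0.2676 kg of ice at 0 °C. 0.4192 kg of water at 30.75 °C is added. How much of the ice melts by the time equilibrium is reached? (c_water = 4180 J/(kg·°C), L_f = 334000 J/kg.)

m_melted ≈ 0.161 kg

Cooling the water to 0 °C releases 0.4192×4180×30.75 = 53882 J.
Melting all 0.2676 kg of ice would need 0.2676×334000 = 89378 J.
That's not enough to melt it all — equilibrium is at 0 °C with ice remaining.
Mass melted = 53882/334000 ≈ 0.1613 kg.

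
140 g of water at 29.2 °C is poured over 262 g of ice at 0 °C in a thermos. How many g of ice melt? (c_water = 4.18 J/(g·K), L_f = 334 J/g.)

Heat available from the water dropping to 0 °C: 140×4.18×29.2 = 17088 J.
To melt every bit of ice: 262×334 = 87508 J.
Since 17088 < 87508 J, not all the ice melts; equilibrium is at 0 °C.
m_melt = 17088 / L_f = 51.16 g.

m_melted ≈ 51.2 g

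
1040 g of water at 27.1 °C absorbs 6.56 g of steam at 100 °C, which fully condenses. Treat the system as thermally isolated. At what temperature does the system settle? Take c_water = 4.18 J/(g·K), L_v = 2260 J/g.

T_f ≈ 30.9 °C

Energy conservation, ΣQ = 0:
latent heat released on condensation: 6.56·2260 = 14826; condensate cools 100→T: 6.56·4.18·(T − 100) = 27.42(T − 100); water warms: 1040·4.18·(T − 27.1) = 4347.2(T − 27.1)
4374.6 T = 14826 + 2742.1 + 117809 = 135377
T ≈ 30.95 °C, under the boiling point, so the assumption holds.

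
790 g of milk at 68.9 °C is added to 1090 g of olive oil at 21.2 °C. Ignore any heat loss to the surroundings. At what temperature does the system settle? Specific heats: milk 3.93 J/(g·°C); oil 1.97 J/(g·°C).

T_f is the heat-capacity-weighted average of the initial temperatures:
T_f = (3104.7·68.9 + 2147.3·21.2) / (3104.7 + 2147.3)
    = 259437 / 5252 ≈ 49.40 °C

T_f ≈ 49.4 °C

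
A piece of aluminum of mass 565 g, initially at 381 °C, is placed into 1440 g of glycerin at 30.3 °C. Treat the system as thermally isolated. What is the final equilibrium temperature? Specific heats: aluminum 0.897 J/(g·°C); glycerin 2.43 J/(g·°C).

Heat gained plus heat lost sum to zero:
565·0.897·(T − 381) + 1440·2.43·(T − 30.3) = 0
506.81(T − 381) + 3499.2(T − 30.3) = 0
(506.81 + 3499.2) T = 506.81·381 + 3499.2·30.3
T = 299118/4006 ≈ 74.67 °C

T_f ≈ 74.7 °C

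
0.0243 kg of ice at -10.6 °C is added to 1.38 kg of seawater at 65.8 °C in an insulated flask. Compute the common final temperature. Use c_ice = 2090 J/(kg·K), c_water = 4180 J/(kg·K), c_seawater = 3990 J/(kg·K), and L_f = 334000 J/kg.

T_f ≈ 63.1 °C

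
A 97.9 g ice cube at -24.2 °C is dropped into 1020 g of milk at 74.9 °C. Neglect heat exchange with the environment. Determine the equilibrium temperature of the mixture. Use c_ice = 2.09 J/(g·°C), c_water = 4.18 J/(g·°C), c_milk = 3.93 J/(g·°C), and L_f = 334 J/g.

Let T be the final temperature. ΣQ_i = 0:
ice -24.2→0 °C: 97.9·2.09·24.2 = 4951.6
  melt ice: 97.9·334 = 32699
  meltwater 0→T: 97.9·4.18·T = 409.22 T
  milk: 4008.6(T − 74.9)
4417.8 T = 300244 − 37650 = 262594
T ≈ 59.44 °C — above 0 °C, consistent with complete melting.

T_f ≈ 59.4 °C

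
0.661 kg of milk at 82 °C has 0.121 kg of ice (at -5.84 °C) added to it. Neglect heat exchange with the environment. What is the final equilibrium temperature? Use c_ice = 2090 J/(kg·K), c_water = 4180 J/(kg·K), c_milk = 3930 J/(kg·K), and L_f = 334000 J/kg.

Taking heat into each body as positive, Σ m c ΔT = 0:
warm ice to 0 °C: 0.121·2090·(0 − (-5.84)) = 1476.9
  melt ice: 0.121·334000 = 40414
  warm the meltwater: 505.78 T
  milk: 2597.7(T − 82)
3103.5 T = 213014 − 41891 = 171123
T ≈ 55.14 °C. Since T > 0 °C, the all-ice-melts assumption holds.

T_f ≈ 55.1 °C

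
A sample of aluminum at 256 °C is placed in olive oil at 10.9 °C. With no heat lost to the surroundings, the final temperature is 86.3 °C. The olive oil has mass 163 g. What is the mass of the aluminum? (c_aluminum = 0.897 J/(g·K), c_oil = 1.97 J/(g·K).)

|Q_aluminum| = |Q_oil|:
m×0.897×(256 − 86.3) = 163×1.97×(86.3 − 10.9)
152.22 m = 24212  ⇒  m ≈ 159.1 g

m ≈ 159 g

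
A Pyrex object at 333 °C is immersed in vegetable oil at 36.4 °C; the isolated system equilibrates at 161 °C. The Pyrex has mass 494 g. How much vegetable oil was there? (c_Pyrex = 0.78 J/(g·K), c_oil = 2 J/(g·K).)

|Q_Pyrex| = |Q_oil|:
494·0.78·(333 − 161) = m·2·(161 − 36.4)
249.2 m = 66275  ⇒  m ≈ 266 g

m ≈ 266 g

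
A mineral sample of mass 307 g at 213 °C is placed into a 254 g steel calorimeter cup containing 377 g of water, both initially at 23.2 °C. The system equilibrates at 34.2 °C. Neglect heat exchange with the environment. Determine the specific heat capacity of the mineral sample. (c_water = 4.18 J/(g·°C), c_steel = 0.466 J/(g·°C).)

Heat gained plus heat lost sum to zero:
307·c·(34.2 − 213) + 377·4.18·(34.2 − 23.2) + 254·0.466·(34.2 − 23.2) = 0
-54892 c = -18636
c = -18636/-54892 ≈ 0.3395 J/(g·°C)

c ≈ 0.34 J/(g·°C)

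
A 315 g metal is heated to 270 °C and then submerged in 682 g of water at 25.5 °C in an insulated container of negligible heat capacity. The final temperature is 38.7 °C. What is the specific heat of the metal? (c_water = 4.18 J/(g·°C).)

Energy conservation, ΣQ = 0:
315×c×(38.7 − 270) + 682×4.18×(38.7 − 25.5) = 0
-72860 c = -37630
c = -37630/-72860 ≈ 0.5165 J/(g·°C)

c ≈ 0.516 J/(g·°C)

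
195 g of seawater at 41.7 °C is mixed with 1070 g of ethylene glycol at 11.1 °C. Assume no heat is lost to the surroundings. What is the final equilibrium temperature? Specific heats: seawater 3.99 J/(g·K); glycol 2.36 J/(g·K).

|Q_seawater| = |Q_glycol|:
195×3.99×(41.7 − T) = 1070×2.36×(T − 11.1)
778.05(41.7 − T) = 2525.2(T − 11.1)
3303.2 T = 60474  ⇒  T ≈ 18.31 °C

T_f ≈ 18.3 °C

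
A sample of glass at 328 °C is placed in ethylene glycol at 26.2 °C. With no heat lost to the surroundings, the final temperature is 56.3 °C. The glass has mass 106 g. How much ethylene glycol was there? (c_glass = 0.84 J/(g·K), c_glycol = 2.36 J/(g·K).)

m ≈ 341 g

Energy conservation, ΣQ = 0:
106×0.84×(56.3 − 328) + m×2.36×(56.3 − 26.2) = 0
71.04 m = 24192
m = 24192/71.04 ≈ 340.6 g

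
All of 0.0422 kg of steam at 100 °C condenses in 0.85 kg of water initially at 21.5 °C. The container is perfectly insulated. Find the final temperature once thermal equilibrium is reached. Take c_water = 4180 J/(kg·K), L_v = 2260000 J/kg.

T_f ≈ 50.8 °C

Net heat exchanged in the isolated system is zero:
condense steam: −0.0422·2260000 = −95372; condensate cools 100→T: 0.0422·4180·(T − 100) = 176.4(T − 100); water warms: 0.85·4180·(T − 21.5) = 3553(T − 21.5)
3729.4 T = 95372 + 17640 + 76390 = 189401
T ≈ 50.79 °C, under the boiling point, so the assumption holds.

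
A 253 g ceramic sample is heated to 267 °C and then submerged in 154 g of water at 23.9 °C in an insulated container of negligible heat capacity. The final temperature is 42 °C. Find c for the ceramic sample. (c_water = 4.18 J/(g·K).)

c ≈ 0.205 J/(g·K)

Net heat exchanged in the isolated system is zero:
253×c×(42 − 267) + 154×4.18×(42 − 23.9) = 0
-56925 c = -11651
c = -11651/-56925 ≈ 0.2047 J/(g·K)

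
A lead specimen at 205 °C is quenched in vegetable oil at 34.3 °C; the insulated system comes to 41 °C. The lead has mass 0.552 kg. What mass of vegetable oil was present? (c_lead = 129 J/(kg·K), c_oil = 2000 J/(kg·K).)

Setting the total heat transfer to zero:
0.552·129·(41 − 205) + m·2000·(41 − 34.3) = 0
13400 m = 11678
m = 11678/13400 ≈ 0.8715 kg

m ≈ 0.872 kg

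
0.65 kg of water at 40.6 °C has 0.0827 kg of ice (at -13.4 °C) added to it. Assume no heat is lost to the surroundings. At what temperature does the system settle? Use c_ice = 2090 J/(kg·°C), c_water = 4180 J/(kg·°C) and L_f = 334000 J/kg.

Conservation of energy gives ΣQ = 0:
warm ice to 0 °C: 0.0827×2090×(0 − (-13.4)) = 2316.1
  melt ice: 0.0827×334000 = 27622
  warm the meltwater: 345.69 T
  water cools: 0.65×4180×(T − 40.6) = 2717(T − 40.6)
3062.7 T = 110310 − 29938 = 80372
T ≈ 26.24 °C. Since T > 0 °C, the all-ice-melts assumption holds.

T_f ≈ 26.2 °C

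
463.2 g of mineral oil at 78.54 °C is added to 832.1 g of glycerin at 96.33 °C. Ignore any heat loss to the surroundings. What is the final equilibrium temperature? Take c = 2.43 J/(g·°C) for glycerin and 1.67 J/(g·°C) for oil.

T_f ≈ 91.4 °C

Net heat exchanged in the isolated system is zero:
832.1·2.43·(T − 96.33) + 463.2·1.67·(T − 78.54) = 0
2022(T − 96.33) + 773.54(T − 78.54) = 0
(2022 + 773.54) T = 2022·96.33 + 773.54·78.54
T = 255534 / 2795.5 = 91.4 °C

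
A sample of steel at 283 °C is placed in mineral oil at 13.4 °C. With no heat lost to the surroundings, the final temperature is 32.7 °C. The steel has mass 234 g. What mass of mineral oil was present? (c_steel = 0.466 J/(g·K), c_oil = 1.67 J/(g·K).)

m ≈ 847 g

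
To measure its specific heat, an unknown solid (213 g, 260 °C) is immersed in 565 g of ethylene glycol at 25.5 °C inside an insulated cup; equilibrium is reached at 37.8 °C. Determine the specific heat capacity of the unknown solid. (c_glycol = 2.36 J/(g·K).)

Energy conservation, ΣQ = 0:
213·c·(37.8 − 260) + 565·2.36·(37.8 − 25.5) = 0
-47329 c = -16401
c = -16401/-47329 ≈ 0.3465 J/(g·K)

c ≈ 0.347 J/(g·K)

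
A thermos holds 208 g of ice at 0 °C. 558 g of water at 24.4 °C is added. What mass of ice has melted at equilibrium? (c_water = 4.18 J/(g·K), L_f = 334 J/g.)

m_melted ≈ 170 g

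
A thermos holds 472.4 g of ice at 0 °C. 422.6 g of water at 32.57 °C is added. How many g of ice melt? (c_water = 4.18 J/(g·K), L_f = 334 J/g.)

Cooling the water to 0 °C releases 422.6·4.18·32.57 = 57534 J.
Melting all 472.4 g of ice would need 472.4·334 = 157782 J.
That's not enough to melt it all — equilibrium is at 0 °C with ice remaining.
Mass melted = 57534/334 ≈ 172.3 g.

m_melted ≈ 172 g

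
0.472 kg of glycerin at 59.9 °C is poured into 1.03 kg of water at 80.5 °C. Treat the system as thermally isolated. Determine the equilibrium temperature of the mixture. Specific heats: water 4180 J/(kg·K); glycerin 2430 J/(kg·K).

T_f = Σ m_i c_i T_i / Σ m_i c_i:
T_f = (4305.4·80.5 + 1147·59.9) / (4305.4 + 1147)
    = 415288 / 5452.4 ≈ 76.17 °C

T_f ≈ 76.2 °C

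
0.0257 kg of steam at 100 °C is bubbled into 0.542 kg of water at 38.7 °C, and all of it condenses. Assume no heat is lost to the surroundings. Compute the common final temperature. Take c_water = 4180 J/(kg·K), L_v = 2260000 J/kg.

Setting the total heat transfer to zero:
latent heat released on condensation: 0.0257×2260000 = 58082; condensed water 100 °C→T: 107.43(T − 100); water warms: 0.542×4180×(T − 38.7) = 2265.6(T − 38.7)
2373 T = 58082 + 10743 + 87677 = 156502
T ≈ 65.95 °C — below 100 °C, confirming all the steam condensed.

T_f ≈ 66.0 °C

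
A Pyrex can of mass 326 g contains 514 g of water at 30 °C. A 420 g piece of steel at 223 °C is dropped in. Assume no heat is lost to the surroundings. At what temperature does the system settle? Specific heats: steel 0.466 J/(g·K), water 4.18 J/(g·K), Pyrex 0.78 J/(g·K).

T_f ≈ 44.5 °C

Setting the total heat transfer to zero:
420*0.466*(T − 223) + 514*4.18*(T − 30) + 326*0.78*(T − 30) = 0
195.72(T − 223) + 2148.5(T − 30) + 254.28(T − 30) = 0
(195.72 + 2148.5 + 254.28) T = 195.72*223 + 2148.5*30 + 254.28*30
T = 115730/2598.5 ≈ 44.54 °C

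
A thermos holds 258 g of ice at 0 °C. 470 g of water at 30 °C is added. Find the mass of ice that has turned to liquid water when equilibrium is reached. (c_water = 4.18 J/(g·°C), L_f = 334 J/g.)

m_melted ≈ 176 g

Water can give up m c ΔT = 470×4.18×30 = 58938 J before reaching 0 °C.
Melting all 258 g of ice would need 258×334 = 86172 J.
That's not enough to melt it all — equilibrium is at 0 °C with ice remaining.
m_melted×334 = 58938  ⇒  m_melted ≈ 176.5 g.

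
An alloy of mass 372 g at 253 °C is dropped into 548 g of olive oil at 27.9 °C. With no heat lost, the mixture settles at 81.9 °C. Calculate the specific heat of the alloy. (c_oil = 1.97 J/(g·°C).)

c ≈ 0.916 J/(g·°C)

Let T be the final temperature. ΣQ_i = 0:
372×c×(81.9 − 253) + 548×1.97×(81.9 − 27.9) = 0
-63649 c = -58296
c = -58296/-63649 ≈ 0.9159 J/(g·°C)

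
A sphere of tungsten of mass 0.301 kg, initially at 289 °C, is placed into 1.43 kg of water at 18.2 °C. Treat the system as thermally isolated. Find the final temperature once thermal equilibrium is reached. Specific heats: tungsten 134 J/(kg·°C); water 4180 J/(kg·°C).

T_f ≈ 20.0 °C

Set heat shed by the hot body equal to heat absorbed by the cold body:
0.301·134·(289 − T) = 1.43·4180·(T − 18.2)
40.33(289 − T) = 5977.4(T − 18.2)
6017.7 T = 120445  ⇒  T ≈ 20.02 °C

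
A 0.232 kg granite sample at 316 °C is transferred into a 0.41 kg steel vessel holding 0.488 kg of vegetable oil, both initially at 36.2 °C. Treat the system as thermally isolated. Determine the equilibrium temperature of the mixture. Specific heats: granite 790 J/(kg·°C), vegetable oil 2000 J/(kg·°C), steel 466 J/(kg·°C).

T_f ≈ 74.2 °C

Energy conservation, ΣQ = 0:
0.232*790*(T − 316) + 0.488*2000*(T − 36.2) + 0.41*466*(T − 36.2) = 0
183.28(T − 316) + 976(T − 36.2) + 191.06(T − 36.2) = 0
(183.28 + 976 + 191.06) T = 183.28*316 + 976*36.2 + 191.06*36.2
T ≈ 74.18 °C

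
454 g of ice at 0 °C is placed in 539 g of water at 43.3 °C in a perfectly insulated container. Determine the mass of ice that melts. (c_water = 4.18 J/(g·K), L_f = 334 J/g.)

Cooling the water to 0 °C releases 539×4.18×43.3 = 97556 J.
Melting all 454 g of ice would need 454×334 = 151636 J.
97556 J < 151636 J, so only part of the ice melts and the system sits at 0 °C.
Mass melted = 97556/334 ≈ 292.1 g.

m_melted ≈ 292 g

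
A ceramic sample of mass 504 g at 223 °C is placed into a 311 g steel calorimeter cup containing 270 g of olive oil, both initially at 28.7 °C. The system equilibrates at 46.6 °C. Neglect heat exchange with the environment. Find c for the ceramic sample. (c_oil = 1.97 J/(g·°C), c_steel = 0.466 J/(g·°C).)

Taking heat into each body as positive, Σ m c ΔT = 0:
504·c·(46.6 − 223) + 270·1.97·(46.6 − 28.7) + 311·0.466·(46.6 − 28.7) = 0
-88906 c = -12115
c = -12115/-88906 ≈ 0.1363 J/(g·°C)

c ≈ 0.136 J/(g·°C)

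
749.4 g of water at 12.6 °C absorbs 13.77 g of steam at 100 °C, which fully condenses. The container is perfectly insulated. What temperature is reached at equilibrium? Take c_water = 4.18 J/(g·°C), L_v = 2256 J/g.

Energy balance with sensible and latent terms:
steam→water at 100 °C releases m L_v = 13.77·2256 = 31065; condensate cools 100→T: 13.77·4.18·(T − 100) = 57.56(T − 100); water warms: 749.4·4.18·(T − 12.6) = 3132.5(T − 12.6)
3190.1 T = 31065 + 5755.9 + 39469 = 76290
T ≈ 23.92 °C — below 100 °C, confirming all the steam condensed.

T_f ≈ 23.9 °C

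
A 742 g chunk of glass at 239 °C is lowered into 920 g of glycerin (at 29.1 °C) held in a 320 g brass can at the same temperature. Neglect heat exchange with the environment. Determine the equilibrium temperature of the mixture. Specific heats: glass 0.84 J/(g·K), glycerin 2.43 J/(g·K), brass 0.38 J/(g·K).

T_f ≈ 73.0 °C

Energy conservation, ΣQ = 0:
742·0.84·(T − 239) + 920·2.43·(T − 29.1) + 320·0.38·(T − 29.1) = 0
623.28(T − 239) + 2235.6(T − 29.1) + 121.6(T − 29.1) = 0
(623.28 + 2235.6 + 121.6) T = 623.28·239 + 2235.6·29.1 + 121.6·29.1
T ≈ 72.99 °C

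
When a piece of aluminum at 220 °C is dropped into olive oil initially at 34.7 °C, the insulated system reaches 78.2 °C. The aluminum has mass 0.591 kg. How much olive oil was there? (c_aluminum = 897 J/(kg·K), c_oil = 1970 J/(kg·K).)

Heat gained plus heat lost sum to zero:
0.591×897×(78.2 − 220) + m×1970×(78.2 − 34.7) = 0
85695 m = 75172
m = 75172/85695 ≈ 0.8772 kg

m ≈ 0.877 kg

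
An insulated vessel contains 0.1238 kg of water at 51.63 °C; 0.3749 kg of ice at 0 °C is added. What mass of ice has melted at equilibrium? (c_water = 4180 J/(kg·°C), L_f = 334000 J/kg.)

m_melted ≈ 0.08 kg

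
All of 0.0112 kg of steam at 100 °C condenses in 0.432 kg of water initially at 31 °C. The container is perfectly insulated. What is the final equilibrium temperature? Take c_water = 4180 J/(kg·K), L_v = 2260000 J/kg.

T_f ≈ 46.4 °C

Energy balance with sensible and latent terms:
steam→water at 100 °C releases m L_v = 0.0112×2260000 = 25312; condensed water 100 °C→T: 46.82(T − 100); water warms: 0.432×4180×(T − 31) = 1805.8(T − 31)
1852.6 T = 25312 + 4681.6 + 55979 = 85972
T ≈ 46.41 °C — below 100 °C, confirming all the steam condensed.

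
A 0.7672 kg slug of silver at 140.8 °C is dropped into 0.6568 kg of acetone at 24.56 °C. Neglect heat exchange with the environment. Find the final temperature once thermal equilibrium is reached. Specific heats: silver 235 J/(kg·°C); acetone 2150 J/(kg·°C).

T_f ≈ 37.7 °C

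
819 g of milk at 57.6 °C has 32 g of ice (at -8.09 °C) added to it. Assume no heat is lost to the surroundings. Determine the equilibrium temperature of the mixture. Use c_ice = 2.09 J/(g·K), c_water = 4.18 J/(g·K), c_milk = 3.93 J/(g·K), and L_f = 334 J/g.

Let T be the final temperature. ΣQ_i = 0:
warm ice to 0 °C: 32·2.09·(0 − (-8.09)) = 541.06
  latent heat to melt: 32·334 = 10688
  warm the meltwater: 133.76 T
  milk: 3218.7(T − 57.6)
3352.4 T = 185395 − 11229 = 174166
T ≈ 51.95 °C — above 0 °C, consistent with complete melting.

T_f ≈ 52.0 °C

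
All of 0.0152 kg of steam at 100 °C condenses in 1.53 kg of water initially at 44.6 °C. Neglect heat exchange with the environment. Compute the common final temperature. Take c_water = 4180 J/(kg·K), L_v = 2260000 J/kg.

T_f ≈ 50.5 °C

Net heat exchanged in the isolated system is zero:
latent heat released on condensation: 0.0152×2260000 = 34352
  condensate cools 100→T: 0.0152×4180×(T − 100) = 63.54(T − 100)
  water warms: 1.53×4180×(T − 44.6) = 6395.4(T − 44.6)
6458.9 T = 34352 + 6353.6 + 285235 = 325940
T ≈ 50.46 °C — below 100 °C, confirming all the steam condensed.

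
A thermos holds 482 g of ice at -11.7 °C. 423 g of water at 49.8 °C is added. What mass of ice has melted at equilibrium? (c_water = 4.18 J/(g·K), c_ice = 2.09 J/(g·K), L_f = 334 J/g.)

Water can give up m c ΔT = 423·4.18·49.8 = 88053 J before reaching 0 °C.
Of that, 482·2.09·11.7 = 11786 J goes to bring the ice to 0 °C, leaving 76267 J.
Melting all 482 g of ice would need 482·334 = 160988 J.
Since 76267 < 160988 J, not all the ice melts; equilibrium is at 0 °C.
m_melt = 76267 / L_f = 228.3 g.

m_melted ≈ 228 g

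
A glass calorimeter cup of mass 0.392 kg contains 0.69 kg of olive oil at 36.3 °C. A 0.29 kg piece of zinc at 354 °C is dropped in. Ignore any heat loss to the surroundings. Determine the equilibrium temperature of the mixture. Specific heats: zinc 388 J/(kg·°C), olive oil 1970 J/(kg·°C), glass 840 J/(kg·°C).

With ΣQ=0 the equilibrium temperature is the m·c-weighted mean:
T_f = (112.52*354 + 1359.3*36.3 + 329.28*36.3) / (112.52 + 1359.3 + 329.28)
    = 101128 / 1801.1 ≈ 56.15 °C

T_f ≈ 56.1 °C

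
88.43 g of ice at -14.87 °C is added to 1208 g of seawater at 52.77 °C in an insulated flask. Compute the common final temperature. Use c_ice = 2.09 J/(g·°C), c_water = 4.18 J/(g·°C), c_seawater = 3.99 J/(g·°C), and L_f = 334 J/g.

T_f ≈ 42.8 °C

Setting the total heat transfer to zero:
warm ice to 0 °C: 88.43×2.09×(0 − (-14.87)) = 2748.3; latent heat to melt: 88.43×334 = 29536; meltwater 0→T: 88.43×4.18×T = 369.64 T; seawater: 4819.9(T − 52.77)
5189.6 T = 254347 − 32284 = 222063
T ≈ 42.79 °C (positive, so assuming full melt was valid).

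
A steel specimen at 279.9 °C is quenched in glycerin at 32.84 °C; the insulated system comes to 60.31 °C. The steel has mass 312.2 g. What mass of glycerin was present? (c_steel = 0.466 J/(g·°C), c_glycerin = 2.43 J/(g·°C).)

Energy conservation, ΣQ = 0:
312.2×0.466×(60.31 − 279.9) + m×2.43×(60.31 − 32.84) = 0
66.75 m = 31947
m = 31947/66.75 ≈ 478.6 g

m ≈ 479 g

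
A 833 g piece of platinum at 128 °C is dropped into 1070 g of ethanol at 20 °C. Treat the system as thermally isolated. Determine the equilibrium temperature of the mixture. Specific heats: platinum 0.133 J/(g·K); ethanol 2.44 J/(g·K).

T_f = Σ m_i c_i T_i / Σ m_i c_i:
T_f = (110.79×128 + 2610.8×20) / (110.79 + 2610.8)
    = 66397 / 2721.6 ≈ 24.40 °C

T_f ≈ 24.4 °C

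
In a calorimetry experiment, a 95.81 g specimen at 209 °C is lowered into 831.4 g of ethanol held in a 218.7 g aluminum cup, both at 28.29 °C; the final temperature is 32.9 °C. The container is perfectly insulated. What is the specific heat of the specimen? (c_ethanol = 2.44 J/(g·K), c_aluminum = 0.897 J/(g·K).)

Net heat exchanged in the isolated system is zero:
95.81·c·(32.9 − 209) + 831.4·2.44·(32.9 − 28.29) + 218.7·0.897·(32.9 − 28.29) = 0
-16872 c = -10256
c = -10256/-16872 ≈ 0.6079 J/(g·K)

c ≈ 0.608 J/(g·K)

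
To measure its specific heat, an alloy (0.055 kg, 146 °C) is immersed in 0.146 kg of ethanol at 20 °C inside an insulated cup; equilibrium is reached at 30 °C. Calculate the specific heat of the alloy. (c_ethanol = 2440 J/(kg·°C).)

Heat lost by the alloy = heat gained by the ethanol:
0.055×c×(146 − 30) = 0.146×2440×(30 − 20)
6.38 c = 3562.4  ⇒  c ≈ 558.4 J/(kg·°C)

c ≈ 558 J/(kg·°C)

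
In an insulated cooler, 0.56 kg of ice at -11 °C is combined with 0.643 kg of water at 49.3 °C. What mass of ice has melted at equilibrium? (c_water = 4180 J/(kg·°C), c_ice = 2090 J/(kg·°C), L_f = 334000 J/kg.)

m_melted ≈ 0.358 kg

Heat available from the water dropping to 0 °C: 0.643·4180·49.3 = 132506 J.
Warming the ice to 0 °C takes 0.56·2090·11 = 12874 J, leaving 119631 J for melting.
Melting all 0.56 kg of ice would need 0.56·334000 = 187040 J.
119631 J < 187040 J, so only part of the ice melts and the system sits at 0 °C.
m_melt = 119631 / L_f = 0.3582 kg.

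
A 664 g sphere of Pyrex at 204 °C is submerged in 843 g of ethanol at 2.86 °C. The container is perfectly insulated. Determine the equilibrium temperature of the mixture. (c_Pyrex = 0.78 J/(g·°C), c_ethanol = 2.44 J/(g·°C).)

|Q_Pyrex| = |Q_ethanol|:
664·0.78·(204 − T) = 843·2.44·(T − 2.86)
517.92(204 − T) = 2056.9(T − 2.86)
2574.8 T = 111538  ⇒  T ≈ 43.32 °C

T_f ≈ 43.3 °C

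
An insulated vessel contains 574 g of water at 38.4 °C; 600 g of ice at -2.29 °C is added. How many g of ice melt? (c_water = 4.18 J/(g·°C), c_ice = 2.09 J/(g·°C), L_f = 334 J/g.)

Heat available from the water dropping to 0 °C: 574·4.18·38.4 = 92134 J.
Warming the ice to 0 °C takes 600·2.09·2.29 = 2871.7 J, leaving 89262 J for melting.
To melt every bit of ice: 600·334 = 200400 J.
Since 89262 < 200400 J, not all the ice melts; equilibrium is at 0 °C.
m_melt = 89262 / L_f = 267.3 g.

m_melted ≈ 267 g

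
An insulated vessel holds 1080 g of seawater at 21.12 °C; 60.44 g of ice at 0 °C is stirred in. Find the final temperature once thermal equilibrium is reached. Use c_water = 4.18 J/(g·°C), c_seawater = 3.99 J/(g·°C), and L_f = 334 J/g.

Energy conservation, ΣQ = 0:
latent heat to melt: 60.44·334 = 20187; meltwater 0→T: 60.44·4.18·T = 252.64 T; seawater cools: 1080·3.99·(T − 21.12) = 4309.2(T − 21.12)
4561.8 T = 91010 − 20187 = 70823
T ≈ 15.53 °C — above 0 °C, consistent with complete melting.

T_f ≈ 15.5 °C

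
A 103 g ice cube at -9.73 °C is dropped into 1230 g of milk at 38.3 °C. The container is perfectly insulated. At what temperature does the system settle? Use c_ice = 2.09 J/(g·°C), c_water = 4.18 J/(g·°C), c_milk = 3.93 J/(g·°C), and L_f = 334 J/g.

T_f ≈ 28.2 °C

Energy balance with sensible and latent terms:
warm ice to 0 °C: 103×2.09×(0 − (-9.73)) = 2094.6; melt ice: 103×334 = 34402; warm the meltwater: 430.54 T; milk cools: 1230×3.93×(T − 38.3) = 4833.9(T − 38.3)
5264.4 T = 185138 − 36497 = 148642
T ≈ 28.24 °C (positive, so assuming full melt was valid).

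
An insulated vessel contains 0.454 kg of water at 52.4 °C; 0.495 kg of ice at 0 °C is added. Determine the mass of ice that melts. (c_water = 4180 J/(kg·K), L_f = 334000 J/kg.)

Cooling the water to 0 °C releases 0.454·4180·52.4 = 99441 J.
Melting all 0.495 kg of ice would need 0.495·334000 = 165330 J.
Since 99441 < 165330 J, not all the ice melts; equilibrium is at 0 °C.
m_melt = 99441 / L_f = 0.2977 kg.

m_melted ≈ 0.298 kg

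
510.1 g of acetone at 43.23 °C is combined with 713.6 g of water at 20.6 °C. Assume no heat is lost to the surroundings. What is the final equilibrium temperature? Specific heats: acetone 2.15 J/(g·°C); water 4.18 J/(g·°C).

T_f ≈ 26.7 °C

T_f = Σ m_i c_i T_i / Σ m_i c_i:
T_f = (1096.7×43.23 + 2982.8×20.6) / (1096.7 + 2982.8)
    = 108858 / 4079.6 ≈ 26.68 °C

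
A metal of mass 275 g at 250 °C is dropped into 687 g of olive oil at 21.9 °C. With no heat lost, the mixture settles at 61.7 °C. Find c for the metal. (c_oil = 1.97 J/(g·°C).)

Heat gained plus heat lost sum to zero:
275×c×(61.7 − 250) + 687×1.97×(61.7 − 21.9) = 0
-51782 c = -53865
c = -53865/-51782 ≈ 1.04 J/(g·°C)

c ≈ 1.04 J/(g·°C)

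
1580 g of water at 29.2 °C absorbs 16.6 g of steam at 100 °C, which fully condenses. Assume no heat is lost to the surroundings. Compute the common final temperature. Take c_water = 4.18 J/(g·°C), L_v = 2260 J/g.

T_f ≈ 35.6 °C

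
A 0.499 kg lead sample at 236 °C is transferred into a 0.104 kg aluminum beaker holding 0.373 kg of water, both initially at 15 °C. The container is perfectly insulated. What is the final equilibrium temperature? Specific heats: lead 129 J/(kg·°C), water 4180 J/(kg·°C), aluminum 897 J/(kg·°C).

T_f ≈ 23.3 °C

T_f is the heat-capacity-weighted average of the initial temperatures:
T_f = (64.37*236 + 1559.1*15 + 93.29*15) / (64.37 + 1559.1 + 93.29)
    = 39978 / 1716.8 ≈ 23.29 °C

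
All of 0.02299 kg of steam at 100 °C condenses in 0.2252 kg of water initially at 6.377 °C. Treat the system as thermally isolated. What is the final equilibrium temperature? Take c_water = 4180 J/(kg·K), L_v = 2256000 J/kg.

Conservation of energy gives ΣQ = 0:
condense steam: −0.02299×2256000 = −51865
  condensate cools 100→T: 0.02299×4180×(T − 100) = 96.1(T − 100)
  water warms: 0.2252×4180×(T − 6.377) = 941.34(T − 6.377)
1037.4 T = 51865 + 9609.8 + 6002.9 = 67478
T ≈ 65.04 °C, under the boiling point, so the assumption holds.

T_f ≈ 65.0 °C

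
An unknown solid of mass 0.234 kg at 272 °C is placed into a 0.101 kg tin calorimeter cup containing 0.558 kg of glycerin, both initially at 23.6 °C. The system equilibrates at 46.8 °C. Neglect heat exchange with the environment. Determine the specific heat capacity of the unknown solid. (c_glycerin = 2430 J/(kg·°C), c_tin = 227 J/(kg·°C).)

Taking heat into each body as positive, Σ m c ΔT = 0:
0.234×c×(46.8 − 272) + 0.558×2430×(46.8 − 23.6) + 0.101×227×(46.8 − 23.6) = 0
-52.7 c = -31990
c = -31990/-52.7 ≈ 607.1 J/(kg·°C)

c ≈ 607 J/(kg·°C)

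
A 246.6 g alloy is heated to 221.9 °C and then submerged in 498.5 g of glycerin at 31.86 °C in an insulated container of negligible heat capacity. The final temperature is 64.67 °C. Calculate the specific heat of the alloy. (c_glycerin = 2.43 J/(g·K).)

c ≈ 1.03 J/(g·K)

Heat lost by the alloy = heat gained by the glycerin:
246.6×c×(221.9 − 64.67) = 498.5×2.43×(64.67 − 31.86)
38773 c = 39745  ⇒  c ≈ 1.025 J/(g·K)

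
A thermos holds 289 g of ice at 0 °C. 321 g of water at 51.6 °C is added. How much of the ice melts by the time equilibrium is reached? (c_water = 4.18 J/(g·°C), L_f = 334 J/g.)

m_melted ≈ 207 g

Cooling the water to 0 °C releases 321×4.18×51.6 = 69236 J.
To melt every bit of ice: 289×334 = 96526 J.
69236 J < 96526 J, so only part of the ice melts and the system sits at 0 °C.
m_melt = 69236 / L_f = 207.3 g.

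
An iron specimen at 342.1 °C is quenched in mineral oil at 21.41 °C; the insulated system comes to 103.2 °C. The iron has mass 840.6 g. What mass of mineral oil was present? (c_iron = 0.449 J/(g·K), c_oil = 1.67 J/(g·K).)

Heat gained plus heat lost sum to zero:
840.6×0.449×(103.2 − 342.1) + m×1.67×(103.2 − 21.41) = 0
136.59 m = 90168
m = 90168/136.59 ≈ 660.1 g

m ≈ 660 g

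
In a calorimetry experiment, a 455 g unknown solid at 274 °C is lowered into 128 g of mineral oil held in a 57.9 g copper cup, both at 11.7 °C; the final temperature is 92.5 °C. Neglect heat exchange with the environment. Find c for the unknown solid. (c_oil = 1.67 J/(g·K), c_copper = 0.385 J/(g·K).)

Conservation of energy gives ΣQ = 0:
455×c×(92.5 − 274) + 128×1.67×(92.5 − 11.7) + 57.9×0.385×(92.5 − 11.7) = 0
-82582 c = -19073
c = -19073/-82582 ≈ 0.231 J/(g·K)

c ≈ 0.231 J/(g·K)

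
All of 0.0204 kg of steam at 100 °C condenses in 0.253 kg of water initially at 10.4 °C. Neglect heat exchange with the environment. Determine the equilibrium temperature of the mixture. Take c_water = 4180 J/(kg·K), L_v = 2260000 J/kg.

T_f ≈ 57.4 °C

Heat gained plus heat lost sum to zero:
latent heat released on condensation: 0.0204·2260000 = 46104
  condensed water 100 °C→T: 85.27(T − 100)
  water warms: 0.253·4180·(T − 10.4) = 1057.5(T − 10.4)
1142.8 T = 46104 + 8527.2 + 10998 = 65630
T ≈ 57.43 °C, under the boiling point, so the assumption holds.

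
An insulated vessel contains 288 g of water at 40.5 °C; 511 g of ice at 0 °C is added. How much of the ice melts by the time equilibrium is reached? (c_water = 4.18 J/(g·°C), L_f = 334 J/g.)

Heat available from the water dropping to 0 °C: 288×4.18×40.5 = 48756 J.
Melting all 511 g of ice would need 511×334 = 170674 J.
That's not enough to melt it all — equilibrium is at 0 °C with ice remaining.
Mass melted = 48756/334 ≈ 146 g.

m_melted ≈ 146 g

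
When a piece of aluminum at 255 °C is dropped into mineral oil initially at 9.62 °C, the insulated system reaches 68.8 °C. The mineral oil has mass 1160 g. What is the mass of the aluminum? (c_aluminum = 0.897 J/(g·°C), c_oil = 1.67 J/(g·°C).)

Conservation of energy gives ΣQ = 0:
m×0.897×(68.8 − 255) + 1160×1.67×(68.8 − 9.62) = 0
-167.02 m = -114643
m = -114643/-167.02 ≈ 686.4 g

m ≈ 686 g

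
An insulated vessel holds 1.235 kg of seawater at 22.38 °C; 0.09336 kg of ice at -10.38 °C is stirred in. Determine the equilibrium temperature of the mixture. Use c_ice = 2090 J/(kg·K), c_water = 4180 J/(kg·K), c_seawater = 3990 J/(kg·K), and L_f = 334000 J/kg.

T_f ≈ 14.5 °C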